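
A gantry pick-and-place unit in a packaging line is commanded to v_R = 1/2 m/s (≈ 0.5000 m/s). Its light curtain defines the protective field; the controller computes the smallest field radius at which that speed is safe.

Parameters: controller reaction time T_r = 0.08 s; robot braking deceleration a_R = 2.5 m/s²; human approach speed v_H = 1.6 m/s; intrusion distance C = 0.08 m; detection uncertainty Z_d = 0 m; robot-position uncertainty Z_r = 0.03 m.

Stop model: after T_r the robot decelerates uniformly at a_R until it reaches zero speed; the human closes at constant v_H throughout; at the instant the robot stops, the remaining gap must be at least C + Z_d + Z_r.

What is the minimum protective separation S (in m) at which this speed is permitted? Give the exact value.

stop time T_s = (1/2)/(5/2) = 0.2000 s
reaction-phase robot travel = 0.5000·0.0800 = 0.0400 m
robot under decel: 0.5000²/(2·2.5000) = 0.0500 m
human over T_r+T_s: 1.6000·(0.0800+0.2000) = 0.4480 m
C+Z_d+Z_r = 0.0800+0.0000+0.0300 = 0.1100 m
S_min ≈ 0.0400+0.0500+0.4480+0.1100  ⇒  S_min = 81/125 m

S_min = 81/125 m = 0.6480 m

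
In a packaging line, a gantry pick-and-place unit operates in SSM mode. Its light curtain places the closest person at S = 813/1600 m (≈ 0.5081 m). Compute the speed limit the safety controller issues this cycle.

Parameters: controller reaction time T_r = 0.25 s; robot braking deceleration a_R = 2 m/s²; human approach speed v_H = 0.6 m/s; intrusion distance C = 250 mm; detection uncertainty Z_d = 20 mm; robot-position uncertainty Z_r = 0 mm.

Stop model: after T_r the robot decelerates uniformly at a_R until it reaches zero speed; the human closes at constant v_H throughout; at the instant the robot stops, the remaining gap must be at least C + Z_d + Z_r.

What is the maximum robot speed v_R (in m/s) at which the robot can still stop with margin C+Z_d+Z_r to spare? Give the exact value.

quadratic (1/4)·v² + (11/20)·v + (-141/1600) = 0
  disc = (11/20)² − 4·(1/4)·(-141/1600) = 25/64 ; √disc = 5/8
  v_R = (−(11/20) + 5/8) / (2·(1/4)) = 3/20 m/s
check:
braking lasts T_s = (3/20)/2 = 0.0750 s
reaction-phase robot travel = 0.1500·0.2500 = 0.0375 m
braking distance = 0.1500²/(2·2.0000) = 0.0056 m
person approaches 0.6000·(0.2500+0.0750) = 0.1950 m
residual clearance needed = 0.2500+0.0200+0.0000 = 0.2700 m
sum ≈ 0.0375+0.0056+0.1950+0.2700 ≈ 0.5081 m = S ✓

v_R_max = 3/20 m/s = 0.1500 m/s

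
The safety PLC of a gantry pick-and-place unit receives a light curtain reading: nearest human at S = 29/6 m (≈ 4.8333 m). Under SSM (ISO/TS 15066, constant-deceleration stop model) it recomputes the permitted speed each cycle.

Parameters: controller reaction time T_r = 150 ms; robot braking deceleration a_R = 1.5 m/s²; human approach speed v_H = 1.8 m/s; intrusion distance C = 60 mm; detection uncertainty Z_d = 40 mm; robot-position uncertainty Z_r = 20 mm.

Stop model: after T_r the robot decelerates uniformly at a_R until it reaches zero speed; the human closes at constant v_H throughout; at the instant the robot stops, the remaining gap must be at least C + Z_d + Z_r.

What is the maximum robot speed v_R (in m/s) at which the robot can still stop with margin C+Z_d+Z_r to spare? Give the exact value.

v_R_max = 43/20 m/s = 2.1500 m/s

at the boundary: (1/3)·v² + (27/20)·v + (-1333/300) = 0
  disc = (27/20)² − 4·(1/3)·(-1333/300) = 27889/3600 ; √disc = 167/60
  v_R = (−(27/20) + 167/60) / (2·(1/3)) = 43/20 m/s
check:
T_s = v_R/a_R = (43/20)/(3/2) = 1.4333 s
robot in T_r: 2.1500·0.1500 = 0.3225 m
braking distance = 2.1500²/(2·1.5000) = 1.5408 m
human closes 1.8000·1.5833 = 2.8500 m
margins: 0.0600+0.0400+0.0200 = 0.1200 m
sum ≈ 0.3225+1.5408+2.8500+0.1200 ≈ 4.8333 m = S ✓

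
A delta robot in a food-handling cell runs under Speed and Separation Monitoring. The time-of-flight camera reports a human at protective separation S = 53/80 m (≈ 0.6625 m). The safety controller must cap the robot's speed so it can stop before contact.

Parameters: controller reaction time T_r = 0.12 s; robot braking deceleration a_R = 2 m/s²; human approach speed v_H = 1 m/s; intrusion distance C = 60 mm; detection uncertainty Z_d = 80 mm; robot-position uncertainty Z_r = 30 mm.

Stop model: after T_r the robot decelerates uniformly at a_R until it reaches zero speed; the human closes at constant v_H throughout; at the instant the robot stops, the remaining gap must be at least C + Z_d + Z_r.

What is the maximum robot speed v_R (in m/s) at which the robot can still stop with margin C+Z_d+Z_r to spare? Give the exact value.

collect terms ⇒ (1/4)·v_R² + (31/50)·v_R + (-149/400) = 0
  disc = (31/50)² − 4·(1/4)·(-149/400) = 7569/10000 ; √disc = 87/100
  v_R = (−(31/50) + 87/100) / (2·(1/4)) = 1/2 m/s
check:
stop time T_s = (1/2)/2 = 0.2500 s
robot in T_r: 0.5000·0.1200 = 0.0600 m
robot under decel: 0.5000²/(2·2.0000) = 0.0625 m
person approaches 1.0000·(0.1200+0.2500) = 0.3700 m
residual clearance needed = 0.0600+0.0800+0.0300 = 0.1700 m
sum ≈ 0.0600+0.0625+0.3700+0.1700 ≈ 0.6625 m = S ✓

v_R_max = 1/2 m/s = 0.5000 m/s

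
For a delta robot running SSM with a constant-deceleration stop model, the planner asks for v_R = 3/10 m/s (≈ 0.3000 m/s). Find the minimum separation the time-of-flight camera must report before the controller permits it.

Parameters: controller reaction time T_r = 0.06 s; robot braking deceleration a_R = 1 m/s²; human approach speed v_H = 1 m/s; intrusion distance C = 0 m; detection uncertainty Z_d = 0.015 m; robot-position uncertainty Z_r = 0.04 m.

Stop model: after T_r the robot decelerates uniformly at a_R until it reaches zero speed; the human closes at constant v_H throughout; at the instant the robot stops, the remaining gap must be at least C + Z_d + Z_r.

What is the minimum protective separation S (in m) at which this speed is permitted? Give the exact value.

S_min = 239/500 m = 0.4780 m

braking lasts T_s = (3/10)/1 = 0.3000 s
robot covers v_R·T_r = 0.3000·0.0600 = 0.0180 m before braking
braking distance = 0.3000²/(2·1.0000) = 0.0450 m
person approaches 1.0000·(0.0600+0.3000) = 0.3600 m
residual clearance needed = 0.0000+0.0150+0.0400 = 0.0550 m
S_min ≈ 0.0180+0.0450+0.3600+0.0550  ⇒  S_min = 239/500 m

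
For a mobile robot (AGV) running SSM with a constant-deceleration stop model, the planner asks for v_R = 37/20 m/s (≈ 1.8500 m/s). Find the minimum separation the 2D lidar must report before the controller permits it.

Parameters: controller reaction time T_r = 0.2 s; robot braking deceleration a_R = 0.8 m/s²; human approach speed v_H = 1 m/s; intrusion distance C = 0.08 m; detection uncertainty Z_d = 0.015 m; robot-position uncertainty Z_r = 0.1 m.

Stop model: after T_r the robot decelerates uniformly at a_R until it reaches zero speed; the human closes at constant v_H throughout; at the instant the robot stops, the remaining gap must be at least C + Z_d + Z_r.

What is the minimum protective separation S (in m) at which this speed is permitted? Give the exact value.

T_s = v_R/a_R = (37/20)/(4/5) = 2.3125 s
reaction-phase robot travel = 1.8500·0.2000 = 0.3700 m
braking distance = 1.8500²/(2·0.8000) = 2.1391 m
human closes 1.0000·2.5125 = 2.5125 m
residual clearance needed = 0.0800+0.0150+0.1000 = 0.1950 m
S_min ≈ 0.3700+2.1391+2.5125+0.1950  ⇒  S_min = 16693/3200 m

S_min = 16693/3200 m = 5.2166 m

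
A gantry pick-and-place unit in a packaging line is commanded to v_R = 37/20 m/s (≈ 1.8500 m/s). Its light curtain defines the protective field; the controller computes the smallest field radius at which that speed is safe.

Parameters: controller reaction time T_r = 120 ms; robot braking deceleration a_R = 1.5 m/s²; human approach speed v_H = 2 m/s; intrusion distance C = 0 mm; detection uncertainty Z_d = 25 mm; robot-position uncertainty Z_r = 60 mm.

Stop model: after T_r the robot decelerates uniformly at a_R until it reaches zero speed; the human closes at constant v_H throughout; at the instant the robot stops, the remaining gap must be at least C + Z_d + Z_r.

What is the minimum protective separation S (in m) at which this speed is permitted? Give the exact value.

stop time T_s = (37/20)/(3/2) = 1.2333 s
robot in T_r: 1.8500·0.1200 = 0.2220 m
robot covers 1.8500·1.2333 − ½·1.5000·1.2333² = 1.1408 m while stopping
human over T_r+T_s: 2.0000·(0.1200+1.2333) = 2.7067 m
margins: 0.0000+0.0250+0.0600 = 0.0850 m
S_min ≈ 0.2220+1.1408+2.7067+0.0850  ⇒  S_min = 8309/2000 m

S_min = 8309/2000 m = 4.1545 m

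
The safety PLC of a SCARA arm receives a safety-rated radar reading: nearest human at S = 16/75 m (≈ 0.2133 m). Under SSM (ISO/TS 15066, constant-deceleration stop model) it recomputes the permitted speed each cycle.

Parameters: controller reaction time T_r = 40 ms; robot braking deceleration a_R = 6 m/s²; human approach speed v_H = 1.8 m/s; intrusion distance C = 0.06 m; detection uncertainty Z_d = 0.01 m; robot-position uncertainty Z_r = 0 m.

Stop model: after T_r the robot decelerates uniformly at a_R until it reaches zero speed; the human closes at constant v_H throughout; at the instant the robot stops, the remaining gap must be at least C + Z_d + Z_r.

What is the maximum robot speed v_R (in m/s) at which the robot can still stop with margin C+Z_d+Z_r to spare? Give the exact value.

v_R_max = 1/5 m/s = 0.2000 m/s

at the boundary: (1/12)·v² + (17/50)·v + (-107/1500) = 0
  disc = (17/50)² − 4·(1/12)·(-107/1500) = 784/5625 ; √disc = 28/75
  v_R = (−(17/50) + 28/75) / (2·(1/12)) = 1/5 m/s
check:
T_s = v_R/a_R = (1/5)/6 = 0.0333 s
reaction-phase robot travel = 0.2000·0.0400 = 0.0080 m
robot covers 0.2000·0.0333 − ½·6.0000·0.0333² = 0.0033 m while stopping
human closes 1.8000·0.0733 = 0.1320 m
C+Z_d+Z_r = 0.0600+0.0100+0.0000 = 0.0700 m
sum ≈ 0.0080+0.0033+0.1320+0.0700 ≈ 0.2133 m = S ✓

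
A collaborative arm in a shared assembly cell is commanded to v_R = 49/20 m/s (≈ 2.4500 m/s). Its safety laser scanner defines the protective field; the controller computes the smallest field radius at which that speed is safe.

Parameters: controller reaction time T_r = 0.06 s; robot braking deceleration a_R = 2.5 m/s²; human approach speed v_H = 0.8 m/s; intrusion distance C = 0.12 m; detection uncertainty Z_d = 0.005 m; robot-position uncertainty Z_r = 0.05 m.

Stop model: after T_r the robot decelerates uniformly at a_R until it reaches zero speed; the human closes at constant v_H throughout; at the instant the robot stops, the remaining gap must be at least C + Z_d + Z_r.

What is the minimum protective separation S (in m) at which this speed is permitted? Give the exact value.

S_min = 4709/2000 m = 2.3545 m

stop time T_s = (49/20)/(5/2) = 0.9800 s
reaction-phase robot travel = 2.4500·0.0600 = 0.1470 m
robot under decel: 2.4500²/(2·2.5000) = 1.2005 m
human over T_r+T_s: 0.8000·(0.0600+0.9800) = 0.8320 m
margins: 0.1200+0.0050+0.0500 = 0.1750 m
S_min ≈ 0.1470+1.2005+0.8320+0.1750  ⇒  S_min = 4709/2000 m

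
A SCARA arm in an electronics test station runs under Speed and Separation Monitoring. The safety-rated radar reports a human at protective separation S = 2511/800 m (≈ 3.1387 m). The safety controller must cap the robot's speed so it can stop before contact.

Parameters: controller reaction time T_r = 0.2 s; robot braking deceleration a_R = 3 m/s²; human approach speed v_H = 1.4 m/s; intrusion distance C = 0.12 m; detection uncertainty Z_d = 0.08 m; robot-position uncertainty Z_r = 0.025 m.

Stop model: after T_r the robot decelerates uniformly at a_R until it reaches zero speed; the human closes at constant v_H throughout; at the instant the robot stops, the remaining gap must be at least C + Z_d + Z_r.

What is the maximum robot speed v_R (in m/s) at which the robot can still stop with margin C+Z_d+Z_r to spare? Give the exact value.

v_R_max = 49/20 m/s = 2.4500 m/s

collect terms ⇒ (1/6)·v_R² + (2/3)·v_R + (-2107/800) = 0
  disc = (2/3)² − 4·(1/6)·(-2107/800) = 7921/3600 ; √disc = 89/60
  v_R = (−(2/3) + 89/60) / (2·(1/6)) = 49/20 m/s
check:
stop time T_s = (49/20)/3 = 0.8167 s
robot in T_r: 2.4500·0.2000 = 0.4900 m
robot under decel: 2.4500²/(2·3.0000) = 1.0004 m
person approaches 1.4000·(0.2000+0.8167) = 1.4233 m
residual clearance needed = 0.1200+0.0800+0.0250 = 0.2250 m
sum ≈ 0.4900+1.0004+1.4233+0.2250 ≈ 3.1387 m = S ✓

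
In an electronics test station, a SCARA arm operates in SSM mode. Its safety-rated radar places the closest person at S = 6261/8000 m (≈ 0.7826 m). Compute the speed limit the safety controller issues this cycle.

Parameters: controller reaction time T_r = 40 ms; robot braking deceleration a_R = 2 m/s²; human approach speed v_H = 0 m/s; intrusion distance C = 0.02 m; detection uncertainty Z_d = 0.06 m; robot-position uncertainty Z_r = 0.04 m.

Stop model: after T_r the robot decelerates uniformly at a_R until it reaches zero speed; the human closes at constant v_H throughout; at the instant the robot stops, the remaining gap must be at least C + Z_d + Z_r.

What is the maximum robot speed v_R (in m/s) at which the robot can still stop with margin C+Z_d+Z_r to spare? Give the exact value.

v_R_max = 31/20 m/s = 1.5500 m/s

collect terms ⇒ (1/4)·v_R² + (1/25)·v_R + (-5301/8000) = 0
  disc = (1/25)² − 4·(1/4)·(-5301/8000) = 26569/40000 ; √disc = 163/200
  v_R = (−(1/25) + 163/200) / (2·(1/4)) = 31/20 m/s
check:
braking lasts T_s = (31/20)/2 = 0.7750 s
robot covers v_R·T_r = 1.5500·0.0400 = 0.0620 m before braking
robot covers 1.5500·0.7750 − ½·2.0000·0.7750² = 0.6006 m while stopping
human closes 0.0000·0.8150 = 0.0000 m
margins: 0.0200+0.0600+0.0400 = 0.1200 m
sum ≈ 0.0620+0.6006+0.0000+0.1200 ≈ 0.7826 m = S ✓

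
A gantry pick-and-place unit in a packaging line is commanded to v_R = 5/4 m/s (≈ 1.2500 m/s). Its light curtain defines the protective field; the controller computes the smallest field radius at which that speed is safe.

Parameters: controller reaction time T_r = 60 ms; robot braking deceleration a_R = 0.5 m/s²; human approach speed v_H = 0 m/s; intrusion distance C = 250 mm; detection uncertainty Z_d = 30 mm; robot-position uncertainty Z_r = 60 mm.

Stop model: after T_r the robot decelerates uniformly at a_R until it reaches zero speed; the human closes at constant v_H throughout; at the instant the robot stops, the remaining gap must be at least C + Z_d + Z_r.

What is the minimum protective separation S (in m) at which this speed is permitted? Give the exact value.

braking lasts T_s = (5/4)/(1/2) = 2.5000 s
reaction-phase robot travel = 1.2500·0.0600 = 0.0750 m
braking distance = 1.2500²/(2·0.5000) = 1.5625 m
human over T_r+T_s: 0.0000·(0.0600+2.5000) = 0.0000 m
margins: 0.2500+0.0300+0.0600 = 0.3400 m
S_min ≈ 0.0750+1.5625+0.0000+0.3400  ⇒  S_min = 791/400 m

S_min = 791/400 m = 1.9775 m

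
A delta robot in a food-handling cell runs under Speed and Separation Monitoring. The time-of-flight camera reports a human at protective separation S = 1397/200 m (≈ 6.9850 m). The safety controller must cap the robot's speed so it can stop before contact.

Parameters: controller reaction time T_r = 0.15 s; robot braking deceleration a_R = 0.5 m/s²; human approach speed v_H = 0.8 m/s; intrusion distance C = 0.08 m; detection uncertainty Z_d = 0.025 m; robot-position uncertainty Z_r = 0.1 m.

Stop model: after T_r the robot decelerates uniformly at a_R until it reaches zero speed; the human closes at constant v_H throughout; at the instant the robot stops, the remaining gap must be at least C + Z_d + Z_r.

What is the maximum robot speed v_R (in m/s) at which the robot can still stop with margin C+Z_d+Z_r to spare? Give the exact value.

at the boundary: (1)·v² + (7/4)·v + (-333/50) = 0
  disc = (7/4)² − 4·(1)·(-333/50) = 11881/400 ; √disc = 109/20
  v_R = (−(7/4) + 109/20) / (2·(1)) = 37/20 m/s
check:
T_s = v_R/a_R = (37/20)/(1/2) = 3.7000 s
reaction-phase robot travel = 1.8500·0.1500 = 0.2775 m
robot under decel: 1.8500²/(2·0.5000) = 3.4225 m
human over T_r+T_s: 0.8000·(0.1500+3.7000) = 3.0800 m
residual clearance needed = 0.0800+0.0250+0.1000 = 0.2050 m
sum ≈ 0.2775+3.4225+3.0800+0.2050 ≈ 6.9850 m = S ✓

v_R_max = 37/20 m/s = 1.8500 m/s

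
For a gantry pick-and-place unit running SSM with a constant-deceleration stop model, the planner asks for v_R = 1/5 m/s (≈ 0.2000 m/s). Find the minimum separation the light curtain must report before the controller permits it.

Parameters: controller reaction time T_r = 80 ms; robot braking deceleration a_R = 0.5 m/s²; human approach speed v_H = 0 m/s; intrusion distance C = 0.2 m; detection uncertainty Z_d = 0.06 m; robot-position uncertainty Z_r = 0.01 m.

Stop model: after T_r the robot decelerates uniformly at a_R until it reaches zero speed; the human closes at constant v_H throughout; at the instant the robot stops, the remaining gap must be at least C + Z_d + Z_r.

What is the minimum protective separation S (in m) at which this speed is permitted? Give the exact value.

S_min = 163/500 m = 0.3260 m

stop time T_s = (1/5)/(1/2) = 0.4000 s
reaction-phase robot travel = 0.2000·0.0800 = 0.0160 m
robot covers 0.2000·0.4000 − ½·0.5000·0.4000² = 0.0400 m while stopping
human over T_r+T_s: 0.0000·(0.0800+0.4000) = 0.0000 m
residual clearance needed = 0.2000+0.0600+0.0100 = 0.2700 m
S_min ≈ 0.0160+0.0400+0.0000+0.2700  ⇒  S_min = 163/500 m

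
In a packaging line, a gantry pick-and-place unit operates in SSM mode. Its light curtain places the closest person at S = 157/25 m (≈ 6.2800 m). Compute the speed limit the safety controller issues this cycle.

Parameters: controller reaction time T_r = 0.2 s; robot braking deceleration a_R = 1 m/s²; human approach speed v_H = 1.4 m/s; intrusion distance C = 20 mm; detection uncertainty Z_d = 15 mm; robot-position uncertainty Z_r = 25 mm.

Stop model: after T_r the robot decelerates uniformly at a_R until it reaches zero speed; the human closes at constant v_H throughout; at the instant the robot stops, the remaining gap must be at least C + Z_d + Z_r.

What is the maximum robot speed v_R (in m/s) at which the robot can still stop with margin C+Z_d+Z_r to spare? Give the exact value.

v_R_max = 11/5 m/s = 2.2000 m/s

at the boundary: (1/2)·v² + (8/5)·v + (-297/50) = 0
  disc = (8/5)² − 4·(1/2)·(-297/50) = 361/25 ; √disc = 19/5
  v_R = (−(8/5) + 19/5) / (2·(1/2)) = 11/5 m/s
check:
T_s = v_R/a_R = (11/5)/1 = 2.2000 s
robot covers v_R·T_r = 2.2000·0.2000 = 0.4400 m before braking
robot under decel: 2.2000²/(2·1.0000) = 2.4200 m
human over T_r+T_s: 1.4000·(0.2000+2.2000) = 3.3600 m
margins: 0.0200+0.0150+0.0250 = 0.0600 m
sum ≈ 0.4400+2.4200+3.3600+0.0600 ≈ 6.2800 m = S ✓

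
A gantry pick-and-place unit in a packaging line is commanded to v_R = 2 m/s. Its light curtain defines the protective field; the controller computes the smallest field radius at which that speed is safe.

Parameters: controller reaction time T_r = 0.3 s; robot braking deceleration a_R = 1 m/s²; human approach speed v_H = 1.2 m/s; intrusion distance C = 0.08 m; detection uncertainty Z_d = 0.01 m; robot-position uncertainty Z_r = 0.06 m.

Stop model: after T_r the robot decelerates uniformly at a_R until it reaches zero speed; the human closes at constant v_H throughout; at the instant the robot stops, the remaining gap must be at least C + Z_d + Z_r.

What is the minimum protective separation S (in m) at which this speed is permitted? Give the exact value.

S_min = 551/100 m = 5.5100 m

stop time T_s = 2/1 = 2.0000 s
robot in T_r: 2.0000·0.3000 = 0.6000 m
robot covers 2.0000·2.0000 − ½·1.0000·2.0000² = 2.0000 m while stopping
human closes 1.2000·2.3000 = 2.7600 m
C+Z_d+Z_r = 0.0800+0.0100+0.0600 = 0.1500 m
S_min ≈ 0.6000+2.0000+2.7600+0.1500  ⇒  S_min = 551/100 m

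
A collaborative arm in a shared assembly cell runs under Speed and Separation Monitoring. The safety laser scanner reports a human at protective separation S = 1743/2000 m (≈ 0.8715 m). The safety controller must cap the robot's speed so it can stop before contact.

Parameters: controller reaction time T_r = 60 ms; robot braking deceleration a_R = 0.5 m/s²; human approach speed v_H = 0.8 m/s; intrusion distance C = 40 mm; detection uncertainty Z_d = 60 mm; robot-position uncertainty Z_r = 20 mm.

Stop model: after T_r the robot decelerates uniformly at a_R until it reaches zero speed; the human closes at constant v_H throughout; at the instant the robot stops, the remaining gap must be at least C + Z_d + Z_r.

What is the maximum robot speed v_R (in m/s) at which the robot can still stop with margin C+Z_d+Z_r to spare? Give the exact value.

v_R_max = 7/20 m/s = 0.3500 m/s

quadratic (1)·v² + (83/50)·v + (-1407/2000) = 0
  disc = (83/50)² − 4·(1)·(-1407/2000) = 3481/625 ; √disc = 59/25
  v_R = (−(83/50) + 59/25) / (2·(1)) = 7/20 m/s
check:
T_s = v_R/a_R = (7/20)/(1/2) = 0.7000 s
robot in T_r: 0.3500·0.0600 = 0.0210 m
braking distance = 0.3500²/(2·0.5000) = 0.1225 m
person approaches 0.8000·(0.0600+0.7000) = 0.6080 m
margins: 0.0400+0.0600+0.0200 = 0.1200 m
sum ≈ 0.0210+0.1225+0.6080+0.1200 ≈ 0.8715 m = S ✓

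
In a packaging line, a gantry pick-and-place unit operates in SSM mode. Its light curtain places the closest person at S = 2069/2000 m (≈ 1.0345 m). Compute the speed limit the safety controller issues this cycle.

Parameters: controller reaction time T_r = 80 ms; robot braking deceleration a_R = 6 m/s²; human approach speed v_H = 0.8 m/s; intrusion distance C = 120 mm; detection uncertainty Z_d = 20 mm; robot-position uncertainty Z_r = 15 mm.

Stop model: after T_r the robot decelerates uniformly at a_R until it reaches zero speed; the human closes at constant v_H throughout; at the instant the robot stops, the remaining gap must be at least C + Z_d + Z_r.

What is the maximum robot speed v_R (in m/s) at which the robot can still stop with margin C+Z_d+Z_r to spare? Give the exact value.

v_R_max = 21/10 m/s = 2.1000 m/s

collect terms ⇒ (1/12)·v_R² + (16/75)·v_R + (-1631/2000) = 0
  disc = (16/75)² − 4·(1/12)·(-1631/2000) = 28561/90000 ; √disc = 169/300
  v_R = (−(16/75) + 169/300) / (2·(1/12)) = 21/10 m/s
check:
braking lasts T_s = (21/10)/6 = 0.3500 s
robot covers v_R·T_r = 2.1000·0.0800 = 0.1680 m before braking
robot under decel: 2.1000²/(2·6.0000) = 0.3675 m
human over T_r+T_s: 0.8000·(0.0800+0.3500) = 0.3440 m
C+Z_d+Z_r = 0.1200+0.0200+0.0150 = 0.1550 m
sum ≈ 0.1680+0.3675+0.3440+0.1550 ≈ 1.0345 m = S ✓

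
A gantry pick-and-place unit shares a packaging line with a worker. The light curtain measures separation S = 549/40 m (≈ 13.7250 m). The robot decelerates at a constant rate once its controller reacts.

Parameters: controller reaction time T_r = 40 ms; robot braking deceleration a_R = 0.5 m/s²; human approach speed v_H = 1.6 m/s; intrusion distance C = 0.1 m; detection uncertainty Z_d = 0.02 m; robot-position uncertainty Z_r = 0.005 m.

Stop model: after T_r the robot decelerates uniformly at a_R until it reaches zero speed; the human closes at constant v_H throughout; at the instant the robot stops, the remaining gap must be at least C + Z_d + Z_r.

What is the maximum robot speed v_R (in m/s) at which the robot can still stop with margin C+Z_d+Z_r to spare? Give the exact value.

v_R_max = 12/5 m/s = 2.4000 m/s

quadratic (1)·v² + (81/25)·v + (-1692/125) = 0
  disc = (81/25)² − 4·(1)·(-1692/125) = 40401/625 ; √disc = 201/25
  v_R = (−(81/25) + 201/25) / (2·(1)) = 12/5 m/s
check:
braking lasts T_s = (12/5)/(1/2) = 4.8000 s
reaction-phase robot travel = 2.4000·0.0400 = 0.0960 m
braking distance = 2.4000²/(2·0.5000) = 5.7600 m
person approaches 1.6000·(0.0400+4.8000) = 7.7440 m
margins: 0.1000+0.0200+0.0050 = 0.1250 m
sum ≈ 0.0960+5.7600+7.7440+0.1250 ≈ 13.7250 m = S ✓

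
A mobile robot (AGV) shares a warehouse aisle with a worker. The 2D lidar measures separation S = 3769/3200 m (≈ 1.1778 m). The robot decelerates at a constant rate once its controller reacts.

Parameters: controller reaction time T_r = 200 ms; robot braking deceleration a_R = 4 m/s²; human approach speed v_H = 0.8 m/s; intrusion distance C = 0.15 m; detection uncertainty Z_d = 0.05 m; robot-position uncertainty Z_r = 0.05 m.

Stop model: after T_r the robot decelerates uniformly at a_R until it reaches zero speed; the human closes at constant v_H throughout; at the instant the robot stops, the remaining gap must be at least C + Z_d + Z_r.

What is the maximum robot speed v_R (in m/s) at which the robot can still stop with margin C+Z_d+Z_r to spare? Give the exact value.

v_R_max = 27/20 m/s = 1.3500 m/s

at the boundary: (1/8)·v² + (2/5)·v + (-2457/3200) = 0
  disc = (2/5)² − 4·(1/8)·(-2457/3200) = 3481/6400 ; √disc = 59/80
  v_R = (−(2/5) + 59/80) / (2·(1/8)) = 27/20 m/s
check:
T_s = v_R/a_R = (27/20)/4 = 0.3375 s
robot in T_r: 1.3500·0.2000 = 0.2700 m
braking distance = 1.3500²/(2·4.0000) = 0.2278 m
human over T_r+T_s: 0.8000·(0.2000+0.3375) = 0.4300 m
margins: 0.1500+0.0500+0.0500 = 0.2500 m
sum ≈ 0.2700+0.2278+0.4300+0.2500 ≈ 1.1778 m = S ✓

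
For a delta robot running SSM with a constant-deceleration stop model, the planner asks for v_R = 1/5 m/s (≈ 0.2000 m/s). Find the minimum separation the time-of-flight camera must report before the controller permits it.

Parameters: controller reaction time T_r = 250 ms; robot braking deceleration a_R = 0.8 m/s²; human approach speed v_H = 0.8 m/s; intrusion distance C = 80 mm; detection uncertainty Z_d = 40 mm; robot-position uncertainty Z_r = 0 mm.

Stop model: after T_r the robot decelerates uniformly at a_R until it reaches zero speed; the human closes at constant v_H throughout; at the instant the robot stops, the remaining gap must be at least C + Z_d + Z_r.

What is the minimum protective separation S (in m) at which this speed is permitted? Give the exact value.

T_s = v_R/a_R = (1/5)/(4/5) = 0.2500 s
reaction-phase robot travel = 0.2000·0.2500 = 0.0500 m
robot covers 0.2000·0.2500 − ½·0.8000·0.2500² = 0.0250 m while stopping
human over T_r+T_s: 0.8000·(0.2500+0.2500) = 0.4000 m
margins: 0.0800+0.0400+0.0000 = 0.1200 m
S_min ≈ 0.0500+0.0250+0.4000+0.1200  ⇒  S_min = 119/200 m

S_min = 119/200 m = 0.5950 m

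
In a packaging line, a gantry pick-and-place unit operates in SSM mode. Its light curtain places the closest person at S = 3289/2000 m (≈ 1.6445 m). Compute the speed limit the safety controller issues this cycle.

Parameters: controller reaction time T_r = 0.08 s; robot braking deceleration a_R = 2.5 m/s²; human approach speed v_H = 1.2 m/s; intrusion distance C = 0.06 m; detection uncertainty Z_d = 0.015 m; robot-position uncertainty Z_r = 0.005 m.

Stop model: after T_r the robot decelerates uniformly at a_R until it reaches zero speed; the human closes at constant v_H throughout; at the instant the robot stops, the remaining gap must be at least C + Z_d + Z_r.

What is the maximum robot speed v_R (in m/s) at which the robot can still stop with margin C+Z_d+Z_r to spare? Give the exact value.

at the boundary: (1/5)·v² + (14/25)·v + (-2937/2000) = 0
  disc = (14/25)² − 4·(1/5)·(-2937/2000) = 3721/2500 ; √disc = 61/50
  v_R = (−(14/25) + 61/50) / (2·(1/5)) = 33/20 m/s
check:
T_s = v_R/a_R = (33/20)/(5/2) = 0.6600 s
robot covers v_R·T_r = 1.6500·0.0800 = 0.1320 m before braking
robot covers 1.6500·0.6600 − ½·2.5000·0.6600² = 0.5445 m while stopping
human over T_r+T_s: 1.2000·(0.0800+0.6600) = 0.8880 m
C+Z_d+Z_r = 0.0600+0.0150+0.0050 = 0.0800 m
sum ≈ 0.1320+0.5445+0.8880+0.0800 ≈ 1.6445 m = S ✓

v_R_max = 33/20 m/s = 1.6500 m/s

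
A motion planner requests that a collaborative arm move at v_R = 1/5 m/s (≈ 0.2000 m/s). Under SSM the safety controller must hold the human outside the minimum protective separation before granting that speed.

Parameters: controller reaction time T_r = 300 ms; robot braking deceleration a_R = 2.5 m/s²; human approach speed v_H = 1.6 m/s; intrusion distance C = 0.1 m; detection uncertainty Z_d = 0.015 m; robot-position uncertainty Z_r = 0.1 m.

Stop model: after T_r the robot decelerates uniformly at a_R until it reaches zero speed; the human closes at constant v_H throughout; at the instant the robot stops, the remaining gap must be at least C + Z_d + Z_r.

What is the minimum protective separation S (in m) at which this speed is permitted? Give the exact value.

stop time T_s = (1/5)/(5/2) = 0.0800 s
reaction-phase robot travel = 0.2000·0.3000 = 0.0600 m
braking distance = 0.2000²/(2·2.5000) = 0.0080 m
person approaches 1.6000·(0.3000+0.0800) = 0.6080 m
C+Z_d+Z_r = 0.1000+0.0150+0.1000 = 0.2150 m
S_min ≈ 0.0600+0.0080+0.6080+0.2150  ⇒  S_min = 891/1000 m

S_min = 891/1000 m = 0.8910 m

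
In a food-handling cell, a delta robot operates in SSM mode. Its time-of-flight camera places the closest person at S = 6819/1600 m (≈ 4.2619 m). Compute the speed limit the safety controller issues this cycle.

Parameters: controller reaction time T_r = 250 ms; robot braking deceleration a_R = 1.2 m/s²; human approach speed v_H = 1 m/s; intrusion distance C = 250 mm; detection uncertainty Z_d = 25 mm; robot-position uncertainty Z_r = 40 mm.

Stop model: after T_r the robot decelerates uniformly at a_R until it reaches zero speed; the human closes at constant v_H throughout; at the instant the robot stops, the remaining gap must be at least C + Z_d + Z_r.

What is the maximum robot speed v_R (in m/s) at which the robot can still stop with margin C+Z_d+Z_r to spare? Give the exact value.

v_R_max = 39/20 m/s = 1.9500 m/s

quadratic (5/12)·v² + (13/12)·v + (-1183/320) = 0
  disc = (13/12)² − 4·(5/12)·(-1183/320) = 4225/576 ; √disc = 65/24
  v_R = (−(13/12) + 65/24) / (2·(5/12)) = 39/20 m/s
check:
braking lasts T_s = (39/20)/(6/5) = 1.6250 s
reaction-phase robot travel = 1.9500·0.2500 = 0.4875 m
robot covers 1.9500·1.6250 − ½·1.2000·1.6250² = 1.5844 m while stopping
human closes 1.0000·1.8750 = 1.8750 m
C+Z_d+Z_r = 0.2500+0.0250+0.0400 = 0.3150 m
sum ≈ 0.4875+1.5844+1.8750+0.3150 ≈ 4.2619 m = S ✓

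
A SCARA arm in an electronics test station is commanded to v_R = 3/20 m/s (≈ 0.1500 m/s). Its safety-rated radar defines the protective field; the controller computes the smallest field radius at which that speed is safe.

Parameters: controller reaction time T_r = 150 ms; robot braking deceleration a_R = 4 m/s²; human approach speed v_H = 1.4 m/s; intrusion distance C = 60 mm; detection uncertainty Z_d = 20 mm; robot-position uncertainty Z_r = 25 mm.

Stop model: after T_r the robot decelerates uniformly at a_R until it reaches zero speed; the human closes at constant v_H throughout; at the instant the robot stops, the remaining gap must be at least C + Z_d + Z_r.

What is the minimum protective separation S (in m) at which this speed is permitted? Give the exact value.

S_min = 1257/3200 m = 0.3928 m

T_s = v_R/a_R = (3/20)/4 = 0.0375 s
robot in T_r: 0.1500·0.1500 = 0.0225 m
braking distance = 0.1500²/(2·4.0000) = 0.0028 m
human over T_r+T_s: 1.4000·(0.1500+0.0375) = 0.2625 m
C+Z_d+Z_r = 0.0600+0.0200+0.0250 = 0.1050 m
S_min ≈ 0.0225+0.0028+0.2625+0.1050  ⇒  S_min = 1257/3200 m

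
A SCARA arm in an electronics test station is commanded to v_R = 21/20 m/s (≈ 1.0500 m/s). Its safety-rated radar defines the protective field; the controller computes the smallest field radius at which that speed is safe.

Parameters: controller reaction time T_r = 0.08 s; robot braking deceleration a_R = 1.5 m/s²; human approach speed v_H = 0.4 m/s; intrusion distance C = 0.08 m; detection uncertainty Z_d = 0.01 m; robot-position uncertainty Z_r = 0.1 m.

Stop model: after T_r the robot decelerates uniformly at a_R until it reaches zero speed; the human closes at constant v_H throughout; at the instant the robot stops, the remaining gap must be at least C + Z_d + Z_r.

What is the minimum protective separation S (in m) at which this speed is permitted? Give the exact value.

braking lasts T_s = (21/20)/(3/2) = 0.7000 s
robot covers v_R·T_r = 1.0500·0.0800 = 0.0840 m before braking
robot under decel: 1.0500²/(2·1.5000) = 0.3675 m
human closes 0.4000·0.7800 = 0.3120 m
C+Z_d+Z_r = 0.0800+0.0100+0.1000 = 0.1900 m
S_min ≈ 0.0840+0.3675+0.3120+0.1900  ⇒  S_min = 1907/2000 m

S_min = 1907/2000 m = 0.9535 m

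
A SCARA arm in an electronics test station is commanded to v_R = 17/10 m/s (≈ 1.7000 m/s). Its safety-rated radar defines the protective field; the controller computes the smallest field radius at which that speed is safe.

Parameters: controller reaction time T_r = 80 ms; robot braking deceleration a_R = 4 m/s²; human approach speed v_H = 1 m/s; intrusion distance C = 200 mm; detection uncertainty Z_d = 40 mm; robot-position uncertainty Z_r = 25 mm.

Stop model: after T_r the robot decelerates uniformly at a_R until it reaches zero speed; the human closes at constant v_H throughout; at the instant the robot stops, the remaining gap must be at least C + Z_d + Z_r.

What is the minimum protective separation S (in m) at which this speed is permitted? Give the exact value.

braking lasts T_s = (17/10)/4 = 0.4250 s
robot covers v_R·T_r = 1.7000·0.0800 = 0.1360 m before braking
robot under decel: 1.7000²/(2·4.0000) = 0.3613 m
person approaches 1.0000·(0.0800+0.4250) = 0.5050 m
margins: 0.2000+0.0400+0.0250 = 0.2650 m
S_min ≈ 0.1360+0.3613+0.5050+0.2650  ⇒  S_min = 5069/4000 m

S_min = 5069/4000 m = 1.2672 m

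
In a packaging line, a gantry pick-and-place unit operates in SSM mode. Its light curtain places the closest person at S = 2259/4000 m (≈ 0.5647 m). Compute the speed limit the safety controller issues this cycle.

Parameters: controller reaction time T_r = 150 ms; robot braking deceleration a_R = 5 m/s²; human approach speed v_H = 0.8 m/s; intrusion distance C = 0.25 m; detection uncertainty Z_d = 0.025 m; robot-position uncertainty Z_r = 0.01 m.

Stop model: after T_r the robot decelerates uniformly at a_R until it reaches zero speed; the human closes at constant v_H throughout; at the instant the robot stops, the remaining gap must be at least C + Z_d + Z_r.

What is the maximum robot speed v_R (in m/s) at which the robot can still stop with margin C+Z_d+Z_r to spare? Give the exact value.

collect terms ⇒ (1/10)·v_R² + (31/100)·v_R + (-639/4000) = 0
  disc = (31/100)² − 4·(1/10)·(-639/4000) = 4/25 ; √disc = 2/5
  v_R = (−(31/100) + 2/5) / (2·(1/10)) = 9/20 m/s
check:
braking lasts T_s = (9/20)/5 = 0.0900 s
robot in T_r: 0.4500·0.1500 = 0.0675 m
braking distance = 0.4500²/(2·5.0000) = 0.0203 m
human over T_r+T_s: 0.8000·(0.1500+0.0900) = 0.1920 m
margins: 0.2500+0.0250+0.0100 = 0.2850 m
sum ≈ 0.0675+0.0203+0.1920+0.2850 ≈ 0.5647 m = S ✓

v_R_max = 9/20 m/s = 0.4500 m/s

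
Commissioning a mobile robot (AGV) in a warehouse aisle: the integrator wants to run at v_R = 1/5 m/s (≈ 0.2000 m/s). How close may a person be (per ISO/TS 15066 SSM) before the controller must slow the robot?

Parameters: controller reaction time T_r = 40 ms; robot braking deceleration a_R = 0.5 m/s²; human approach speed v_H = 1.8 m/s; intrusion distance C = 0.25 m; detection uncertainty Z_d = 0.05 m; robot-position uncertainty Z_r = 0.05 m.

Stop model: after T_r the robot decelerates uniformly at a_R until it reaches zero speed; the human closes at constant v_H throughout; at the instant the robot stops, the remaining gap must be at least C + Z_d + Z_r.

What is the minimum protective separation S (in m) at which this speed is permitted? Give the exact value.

braking lasts T_s = (1/5)/(1/2) = 0.4000 s
reaction-phase robot travel = 0.2000·0.0400 = 0.0080 m
braking distance = 0.2000²/(2·0.5000) = 0.0400 m
person approaches 1.8000·(0.0400+0.4000) = 0.7920 m
margins: 0.2500+0.0500+0.0500 = 0.3500 m
S_min ≈ 0.0080+0.0400+0.7920+0.3500  ⇒  S_min = 119/100 m

S_min = 119/100 m = 1.1900 m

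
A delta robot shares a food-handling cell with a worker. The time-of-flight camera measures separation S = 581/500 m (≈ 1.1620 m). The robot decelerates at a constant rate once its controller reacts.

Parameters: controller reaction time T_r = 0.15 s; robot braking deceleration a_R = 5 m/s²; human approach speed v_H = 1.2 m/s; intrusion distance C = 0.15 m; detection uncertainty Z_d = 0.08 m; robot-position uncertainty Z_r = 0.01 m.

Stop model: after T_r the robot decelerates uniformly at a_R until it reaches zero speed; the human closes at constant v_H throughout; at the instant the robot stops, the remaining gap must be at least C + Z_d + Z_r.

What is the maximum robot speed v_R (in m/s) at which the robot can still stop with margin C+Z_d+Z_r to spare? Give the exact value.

v_R_max = 7/5 m/s = 1.4000 m/s

at the boundary: (1/10)·v² + (39/100)·v + (-371/500) = 0
  disc = (39/100)² − 4·(1/10)·(-371/500) = 4489/10000 ; √disc = 67/100
  v_R = (−(39/100) + 67/100) / (2·(1/10)) = 7/5 m/s
check:
braking lasts T_s = (7/5)/5 = 0.2800 s
robot in T_r: 1.4000·0.1500 = 0.2100 m
robot covers 1.4000·0.2800 − ½·5.0000·0.2800² = 0.1960 m while stopping
human closes 1.2000·0.4300 = 0.5160 m
residual clearance needed = 0.1500+0.0800+0.0100 = 0.2400 m
sum ≈ 0.2100+0.1960+0.5160+0.2400 ≈ 1.1620 m = S ✓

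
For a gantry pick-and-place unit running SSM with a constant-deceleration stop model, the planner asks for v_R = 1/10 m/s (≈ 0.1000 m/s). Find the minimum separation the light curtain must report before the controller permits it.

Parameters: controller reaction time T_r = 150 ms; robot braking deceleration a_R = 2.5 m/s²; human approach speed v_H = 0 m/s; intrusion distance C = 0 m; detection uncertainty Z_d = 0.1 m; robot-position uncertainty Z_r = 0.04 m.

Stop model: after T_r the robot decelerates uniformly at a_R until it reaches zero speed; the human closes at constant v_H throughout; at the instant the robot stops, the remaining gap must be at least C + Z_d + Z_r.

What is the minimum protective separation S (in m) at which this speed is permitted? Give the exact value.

braking lasts T_s = (1/10)/(5/2) = 0.0400 s
robot in T_r: 0.1000·0.1500 = 0.0150 m
braking distance = 0.1000²/(2·2.5000) = 0.0020 m
human over T_r+T_s: 0.0000·(0.1500+0.0400) = 0.0000 m
residual clearance needed = 0.0000+0.1000+0.0400 = 0.1400 m
S_min ≈ 0.0150+0.0020+0.0000+0.1400  ⇒  S_min = 157/1000 m

S_min = 157/1000 m = 0.1570 m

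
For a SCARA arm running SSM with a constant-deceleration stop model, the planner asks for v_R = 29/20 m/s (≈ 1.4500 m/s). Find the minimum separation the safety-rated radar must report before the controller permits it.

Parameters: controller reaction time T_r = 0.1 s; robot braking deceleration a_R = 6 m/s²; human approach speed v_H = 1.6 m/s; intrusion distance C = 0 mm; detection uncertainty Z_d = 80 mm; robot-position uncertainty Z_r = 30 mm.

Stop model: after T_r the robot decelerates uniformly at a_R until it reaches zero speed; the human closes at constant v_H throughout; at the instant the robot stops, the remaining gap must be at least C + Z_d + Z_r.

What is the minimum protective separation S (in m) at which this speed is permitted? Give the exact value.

S_min = 1563/1600 m = 0.9769 m

T_s = v_R/a_R = (29/20)/6 = 0.2417 s
robot in T_r: 1.4500·0.1000 = 0.1450 m
braking distance = 1.4500²/(2·6.0000) = 0.1752 m
person approaches 1.6000·(0.1000+0.2417) = 0.5467 m
residual clearance needed = 0.0000+0.0800+0.0300 = 0.1100 m
S_min ≈ 0.1450+0.1752+0.5467+0.1100  ⇒  S_min = 1563/1600 m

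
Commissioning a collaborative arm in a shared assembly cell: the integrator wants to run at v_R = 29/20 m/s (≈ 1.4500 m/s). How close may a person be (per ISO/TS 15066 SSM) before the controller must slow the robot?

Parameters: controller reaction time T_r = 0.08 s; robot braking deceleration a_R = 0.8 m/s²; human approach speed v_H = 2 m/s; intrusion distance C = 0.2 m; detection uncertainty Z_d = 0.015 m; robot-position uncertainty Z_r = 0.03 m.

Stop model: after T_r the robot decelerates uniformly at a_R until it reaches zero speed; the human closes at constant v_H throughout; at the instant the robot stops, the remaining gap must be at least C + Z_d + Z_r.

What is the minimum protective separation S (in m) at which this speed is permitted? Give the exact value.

S_min = 87361/16000 m = 5.4601 m

T_s = v_R/a_R = (29/20)/(4/5) = 1.8125 s
robot covers v_R·T_r = 1.4500·0.0800 = 0.1160 m before braking
robot covers 1.4500·1.8125 − ½·0.8000·1.8125² = 1.3141 m while stopping
human over T_r+T_s: 2.0000·(0.0800+1.8125) = 3.7850 m
margins: 0.2000+0.0150+0.0300 = 0.2450 m
S_min ≈ 0.1160+1.3141+3.7850+0.2450  ⇒  S_min = 87361/16000 m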